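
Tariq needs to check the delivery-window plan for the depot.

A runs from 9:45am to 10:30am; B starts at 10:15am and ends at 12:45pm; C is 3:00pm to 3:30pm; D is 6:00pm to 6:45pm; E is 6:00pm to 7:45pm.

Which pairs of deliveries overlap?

A & B, D & E

Check each pair: they overlap iff neither finishes before the other starts.
Sorted by start: A, B, C, D, E.
B starts before A ends → A and B overlap.
C starts after A ends, so A has no further overlaps.
C starts after B ends, so B has no further overlaps.
D starts after C ends, so C has no further overlaps.
E starts before D ends → D and E overlap.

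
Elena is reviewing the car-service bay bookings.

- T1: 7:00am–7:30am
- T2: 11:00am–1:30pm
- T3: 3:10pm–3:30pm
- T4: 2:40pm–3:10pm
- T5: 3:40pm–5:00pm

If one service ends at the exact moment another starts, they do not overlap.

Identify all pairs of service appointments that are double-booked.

none

Check each pair: they overlap iff neither finishes before the other starts.
Sorted by start: T1, T2, T4, T3, T5.
T2 starts after T1 ends, so T1 has no further overlaps.
T4 starts after T2 ends, so T2 has no further overlaps.
T3 starts exactly when T4 ends (back-to-back, no overlap), so T4 has no further overlaps.
T5 starts after T3 ends.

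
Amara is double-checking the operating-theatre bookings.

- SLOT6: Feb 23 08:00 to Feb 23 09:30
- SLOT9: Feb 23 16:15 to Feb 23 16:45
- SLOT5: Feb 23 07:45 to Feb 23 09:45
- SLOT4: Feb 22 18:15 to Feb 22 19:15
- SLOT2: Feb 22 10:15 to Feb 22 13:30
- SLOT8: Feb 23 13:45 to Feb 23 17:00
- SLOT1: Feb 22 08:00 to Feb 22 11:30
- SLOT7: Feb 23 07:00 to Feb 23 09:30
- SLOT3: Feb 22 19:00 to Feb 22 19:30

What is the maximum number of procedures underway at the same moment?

Sort all start/end points and keep a running count:
Feb 22 08:00 start SLOT1 → 1
Feb 22 10:15 start SLOT2 → 2
Feb 22 11:30 end SLOT1 → 1
Feb 22 13:30 end SLOT2 → 0
Feb 22 18:15 start SLOT4 → 1
Feb 22 19:00 start SLOT3 → 2
Feb 22 19:15 end SLOT4 → 1
Feb 22 19:30 end SLOT3 → 0
Feb 23 07:00 start SLOT7 → 1
Feb 23 07:45 start SLOT5 → 2
Feb 23 08:00 start SLOT6 → 3
Feb 23 09:30 end SLOT6 → 2
Feb 23 09:30 end SLOT7 → 1
Feb 23 09:45 end SLOT5 → 0
Feb 23 13:45 start SLOT8 → 1
Feb 23 16:15 start SLOT9 → 2
Feb 23 16:45 end SLOT9 → 1
Feb 23 17:00 end SLOT8 → 0
Peak is 3, at Feb 23 08:00 (SLOT5, SLOT6, SLOT7).

3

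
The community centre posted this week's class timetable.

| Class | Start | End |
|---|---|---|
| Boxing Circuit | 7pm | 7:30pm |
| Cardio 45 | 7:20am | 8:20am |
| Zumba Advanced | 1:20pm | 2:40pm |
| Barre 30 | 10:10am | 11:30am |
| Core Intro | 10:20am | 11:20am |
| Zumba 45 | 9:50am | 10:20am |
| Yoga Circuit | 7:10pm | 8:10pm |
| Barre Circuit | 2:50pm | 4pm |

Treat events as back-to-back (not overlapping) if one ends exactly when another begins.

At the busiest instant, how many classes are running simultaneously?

Sort all start/end points and keep a running count:
7:20am start Cardio 45 → 1
8:20am end Cardio 45 → 0
9:50am start Zumba 45 → 1
10:10am start Barre 30 → 2
10:20am end Zumba 45 → 1
10:20am start Core Intro → 2
11:20am end Core Intro → 1
11:30am end Barre 30 → 0
1:20pm start Zumba Advanced → 1
2:40pm end Zumba Advanced → 0
2:50pm start Barre Circuit → 1
4pm end Barre Circuit → 0
7pm start Boxing Circuit → 1
7:10pm start Yoga Circuit → 2
7:30pm end Boxing Circuit → 1
8:10pm end Yoga Circuit → 0
Peak is 2, at 10:10am (Barre 30, Zumba 45).

2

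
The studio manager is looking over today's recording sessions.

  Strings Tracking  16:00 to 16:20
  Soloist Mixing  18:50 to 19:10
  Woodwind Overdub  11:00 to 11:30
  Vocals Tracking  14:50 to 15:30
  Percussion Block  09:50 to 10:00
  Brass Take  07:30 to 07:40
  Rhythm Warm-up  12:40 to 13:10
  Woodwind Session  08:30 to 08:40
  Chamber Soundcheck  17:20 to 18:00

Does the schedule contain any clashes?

No

Sorted by start: Brass Take, Woodwind Session, Percussion Block, Woodwind Overdub, Rhythm Warm-up, Vocals Tracking, Strings Tracking, Chamber Soundcheck, Soloist Mixing.
Woodwind Session starts after Brass Take ends, so nothing later overlaps Brass Take either.
Percussion Block starts after Woodwind Session ends, so nothing later overlaps Woodwind Session either.
Woodwind Overdub starts after Percussion Block ends, so nothing later overlaps Percussion Block either.
Rhythm Warm-up starts after Woodwind Overdub ends, so nothing later overlaps Woodwind Overdub either.
Vocals Tracking starts after Rhythm Warm-up ends, so nothing later overlaps Rhythm Warm-up either.
Strings Tracking starts after Vocals Tracking ends, so nothing later overlaps Vocals Tracking either.
Chamber Soundcheck starts after Strings Tracking ends, so nothing later overlaps Strings Tracking either.
Soloist Mixing starts after Chamber Soundcheck ends.
Every pair is clear; the schedule has no overlaps.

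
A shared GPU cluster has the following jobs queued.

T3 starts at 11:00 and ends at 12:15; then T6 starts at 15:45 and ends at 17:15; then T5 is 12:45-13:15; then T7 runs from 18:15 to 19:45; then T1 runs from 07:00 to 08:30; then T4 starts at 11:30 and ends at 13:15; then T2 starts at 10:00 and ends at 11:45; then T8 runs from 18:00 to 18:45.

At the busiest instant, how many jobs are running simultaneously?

3

Sweep the timeline, counting +1 at each start and −1 at each end (ends before starts at a tie):
07:00 start T1 → 1
08:30 end T1 → 0
10:00 start T2 → 1
11:00 start T3 → 2
11:30 start T4 → 3
11:45 end T2 → 2
12:15 end T3 → 1
12:45 start T5 → 2
13:15 end T4 → 1
13:15 end T5 → 0
15:45 start T6 → 1
17:15 end T6 → 0
18:00 start T8 → 1
18:15 start T7 → 2
18:45 end T8 → 1
19:45 end T7 → 0
Peak is 3, at 11:30 (T2, T3, T4).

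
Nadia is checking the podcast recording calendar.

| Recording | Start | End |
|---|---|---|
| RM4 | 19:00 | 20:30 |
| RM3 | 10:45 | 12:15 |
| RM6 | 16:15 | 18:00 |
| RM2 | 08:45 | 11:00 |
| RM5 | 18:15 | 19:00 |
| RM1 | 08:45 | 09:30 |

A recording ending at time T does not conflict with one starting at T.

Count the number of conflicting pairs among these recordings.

Sorted by start: RM1, RM2, RM3, RM6, RM5, RM4.
RM2 starts before RM1 ends → RM1 and RM2 overlap.
RM3 starts after RM1 ends; RM1 is clear from here.
RM3 starts before RM2 ends → RM2 and RM3 overlap.
RM6 starts after RM2 ends; RM2 is clear from here.
RM6 starts after RM3 ends; RM3 is clear from here.
RM5 starts after RM6 ends; RM6 is clear from here.
RM4 starts exactly when RM5 ends (back-to-back, no overlap).
Overlapping pairs: RM1 & RM2, RM2 & RM3 — 2 in total.

2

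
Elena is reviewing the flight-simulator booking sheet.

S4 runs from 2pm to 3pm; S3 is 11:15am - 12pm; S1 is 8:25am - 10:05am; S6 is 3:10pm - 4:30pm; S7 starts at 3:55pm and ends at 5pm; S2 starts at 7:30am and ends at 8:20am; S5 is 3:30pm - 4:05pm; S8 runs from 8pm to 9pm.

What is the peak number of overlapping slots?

3

Sweep the timeline, counting +1 at each start and −1 at each end (ends before starts at a tie):
7:30am start S2 → 1
8:20am end S2 → 0
8:25am start S1 → 1
10:05am end S1 → 0
11:15am start S3 → 1
12pm end S3 → 0
2pm start S4 → 1
3pm end S4 → 0
3:10pm start S6 → 1
3:30pm start S5 → 2
3:55pm start S7 → 3
4:05pm end S5 → 2
4:30pm end S6 → 1
5pm end S7 → 0
8pm start S8 → 1
9pm end S8 → 0
Peak is 3, at 3:55pm (S5, S6, S7).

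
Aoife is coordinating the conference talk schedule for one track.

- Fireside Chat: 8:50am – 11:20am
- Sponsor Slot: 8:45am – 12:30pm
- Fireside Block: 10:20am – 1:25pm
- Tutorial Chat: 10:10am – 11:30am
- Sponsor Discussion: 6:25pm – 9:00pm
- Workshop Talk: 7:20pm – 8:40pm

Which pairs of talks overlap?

Fireside Block & Fireside Chat, Fireside Block & Sponsor Slot, Fireside Block & Tutorial Chat, Fireside Chat & Sponsor Slot, Fireside Chat & Tutorial Chat, Sponsor Discussion & Workshop Talk, Sponsor Slot & Tutorial Chat

Two intervals overlap when each starts before the other ends.
Sorted by start: Sponsor Slot, Fireside Chat, Tutorial Chat, Fireside Block, Sponsor Discussion, Workshop Talk.
Fireside Chat starts before Sponsor Slot ends → Sponsor Slot and Fireside Chat overlap.
Tutorial Chat starts before Sponsor Slot ends → Sponsor Slot and Tutorial Chat overlap.
Fireside Block starts before Sponsor Slot ends → Sponsor Slot and Fireside Block overlap.
Sponsor Discussion starts after Sponsor Slot ends, so nothing later overlaps Sponsor Slot either.
Tutorial Chat starts before Fireside Chat ends → Fireside Chat and Tutorial Chat overlap.
Fireside Block starts before Fireside Chat ends → Fireside Chat and Fireside Block overlap.
Sponsor Discussion starts after Fireside Chat ends, so nothing later overlaps Fireside Chat either.
Fireside Block starts before Tutorial Chat ends → Tutorial Chat and Fireside Block overlap.
Sponsor Discussion starts after Tutorial Chat ends, so nothing later overlaps Tutorial Chat either.
Sponsor Discussion starts after Fireside Block ends, so nothing later overlaps Fireside Block either.
Workshop Talk starts before Sponsor Discussion ends → Sponsor Discussion and Workshop Talk overlap.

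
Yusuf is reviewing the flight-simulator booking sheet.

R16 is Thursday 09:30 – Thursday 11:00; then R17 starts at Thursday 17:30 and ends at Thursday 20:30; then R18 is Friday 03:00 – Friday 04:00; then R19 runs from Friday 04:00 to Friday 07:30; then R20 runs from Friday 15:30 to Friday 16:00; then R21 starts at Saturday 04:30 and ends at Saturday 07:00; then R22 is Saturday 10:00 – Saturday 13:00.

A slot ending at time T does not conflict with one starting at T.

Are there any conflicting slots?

No

Sorted by start: R16, R17, R18, R19, R20, R21, R22.
R17 starts after R16 ends, so nothing later overlaps R16 either.
R18 starts after R17 ends, so nothing later overlaps R17 either.
R19 starts exactly when R18 ends (back-to-back, no overlap), so nothing later overlaps R18 either.
R20 starts after R19 ends, so nothing later overlaps R19 either.
R21 starts after R20 ends, so nothing later overlaps R20 either.
R22 starts after R21 ends.
Every pair is clear; the schedule has no overlaps.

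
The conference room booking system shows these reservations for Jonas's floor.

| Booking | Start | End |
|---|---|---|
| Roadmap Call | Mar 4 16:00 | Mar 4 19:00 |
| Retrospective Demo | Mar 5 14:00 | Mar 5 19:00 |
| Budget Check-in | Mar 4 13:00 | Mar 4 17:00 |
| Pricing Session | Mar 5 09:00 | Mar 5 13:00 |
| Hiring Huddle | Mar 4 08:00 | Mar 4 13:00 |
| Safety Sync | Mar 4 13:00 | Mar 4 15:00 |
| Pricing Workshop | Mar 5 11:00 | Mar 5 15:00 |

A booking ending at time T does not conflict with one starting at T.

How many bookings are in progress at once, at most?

Sort all start/end points and keep a running count:
Mar 4 08:00 start Hiring Huddle → 1
Mar 4 13:00 end Hiring Huddle → 0
Mar 4 13:00 start Budget Check-in → 1
Mar 4 13:00 start Safety Sync → 2
Mar 4 15:00 end Safety Sync → 1
Mar 4 16:00 start Roadmap Call → 2
Mar 4 17:00 end Budget Check-in → 1
Mar 4 19:00 end Roadmap Call → 0
Mar 5 09:00 start Pricing Session → 1
Mar 5 11:00 start Pricing Workshop → 2
Mar 5 13:00 end Pricing Session → 1
Mar 5 14:00 start Retrospective Demo → 2
Mar 5 15:00 end Pricing Workshop → 1
Mar 5 19:00 end Retrospective Demo → 0
Peak is 2, at Mar 4 13:00 (Budget Check-in, Safety Sync).

2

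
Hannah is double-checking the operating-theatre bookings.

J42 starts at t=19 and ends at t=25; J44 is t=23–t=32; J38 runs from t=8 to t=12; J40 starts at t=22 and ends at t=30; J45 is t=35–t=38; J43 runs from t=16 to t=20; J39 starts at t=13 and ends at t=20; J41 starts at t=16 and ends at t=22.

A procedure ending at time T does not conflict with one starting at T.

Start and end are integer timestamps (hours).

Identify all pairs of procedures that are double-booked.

J39 & J41, J39 & J42, J39 & J43, J40 & J42, J40 & J44, J41 & J42, J41 & J43, J42 & J43, J42 & J44

Check each pair: they overlap iff neither finishes before the other starts.
Sorted by start: J38, J39, J41, J43, J42, J40, J44, J45.
J39 starts after J38 ends — done with J38.
J41 starts before J39 ends → J39 and J41 overlap.
J43 starts before J39 ends → J39 and J43 overlap.
J42 starts before J39 ends → J39 and J42 overlap.
J40 starts after J39 ends — done with J39.
J43 starts before J41 ends → J41 and J43 overlap.
J42 starts before J41 ends → J41 and J42 overlap.
J40 starts exactly when J41 ends (back-to-back, no overlap) — done with J41.
J42 starts before J43 ends → J43 and J42 overlap.
J40 starts after J43 ends — done with J43.
J40 starts before J42 ends → J42 and J40 overlap.
J44 starts before J42 ends → J42 and J44 overlap.
J45 starts after J42 ends.
J44 starts before J40 ends → J40 and J44 overlap.
J45 starts after J40 ends.
J45 starts after J44 ends.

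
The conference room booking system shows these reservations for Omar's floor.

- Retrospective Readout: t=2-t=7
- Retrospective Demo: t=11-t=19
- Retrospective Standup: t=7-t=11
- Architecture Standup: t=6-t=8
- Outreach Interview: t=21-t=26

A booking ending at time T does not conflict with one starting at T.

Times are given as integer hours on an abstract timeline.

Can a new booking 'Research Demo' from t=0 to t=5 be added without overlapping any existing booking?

No — it overlaps Retrospective Readout

Retrospective Readout: starts t=2 before Research Demo ends t=5, and ends t=7 after Research Demo starts t=0 → overlap.
Architecture Standup: starts t=6 at or after Research Demo ends t=5 → clear.
Retrospective Standup: starts t=7 at or after Research Demo ends t=5 → clear.
Retrospective Demo: starts t=11 at or after Research Demo ends t=5 → clear.
Outreach Interview: starts t=21 at or after Research Demo ends t=5 → clear.
Research Demo overlaps Retrospective Readout.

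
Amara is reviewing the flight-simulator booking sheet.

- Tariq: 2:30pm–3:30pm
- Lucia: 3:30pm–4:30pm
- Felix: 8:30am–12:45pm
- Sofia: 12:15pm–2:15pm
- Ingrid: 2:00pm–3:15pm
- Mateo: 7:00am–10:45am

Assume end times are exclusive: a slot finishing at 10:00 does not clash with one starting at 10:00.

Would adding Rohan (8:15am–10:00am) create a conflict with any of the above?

Yes — it overlaps Felix, Mateo

Mateo: starts 7:00am before Rohan ends 10:00am, and ends 10:45am after Rohan starts 8:15am → overlap.
Felix: starts 8:30am before Rohan ends 10:00am, and ends 12:45pm after Rohan starts 8:15am → overlap.
Sofia: starts 12:15pm at or after Rohan ends 10:00am → clear.
Ingrid: starts 2:00pm at or after Rohan ends 10:00am → clear.
Tariq: starts 2:30pm at or after Rohan ends 10:00am → clear.
Lucia: starts 3:30pm at or after Rohan ends 10:00am → clear.
Rohan overlaps Mateo, Felix.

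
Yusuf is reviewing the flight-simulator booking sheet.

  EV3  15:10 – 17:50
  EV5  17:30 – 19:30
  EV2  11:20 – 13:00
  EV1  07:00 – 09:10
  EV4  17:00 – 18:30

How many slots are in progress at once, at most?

3

Sort all start/end points and keep a running count:
07:00 start EV1 → 1
09:10 end EV1 → 0
11:20 start EV2 → 1
13:00 end EV2 → 0
15:10 start EV3 → 1
17:00 start EV4 → 2
17:30 start EV5 → 3
17:50 end EV3 → 2
18:30 end EV4 → 1
19:30 end EV5 → 0
Peak is 3, at 17:30 (EV3, EV4, EV5).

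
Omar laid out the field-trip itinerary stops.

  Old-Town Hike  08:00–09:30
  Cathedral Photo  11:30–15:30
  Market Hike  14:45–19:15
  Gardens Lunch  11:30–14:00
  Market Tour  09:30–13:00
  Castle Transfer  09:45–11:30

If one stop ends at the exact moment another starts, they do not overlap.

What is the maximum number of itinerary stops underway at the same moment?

Sweep the timeline, counting +1 at each start and −1 at each end (ends before starts at a tie):
08:00 start Old-Town Hike → 1
09:30 end Old-Town Hike → 0
09:30 start Market Tour → 1
09:45 start Castle Transfer → 2
11:30 end Castle Transfer → 1
11:30 start Cathedral Photo → 2
11:30 start Gardens Lunch → 3
13:00 end Market Tour → 2
14:00 end Gardens Lunch → 1
14:45 start Market Hike → 2
15:30 end Cathedral Photo → 1
19:15 end Market Hike → 0
Peak is 3, at 11:30 (Cathedral Photo, Gardens Lunch, Market Tour).

3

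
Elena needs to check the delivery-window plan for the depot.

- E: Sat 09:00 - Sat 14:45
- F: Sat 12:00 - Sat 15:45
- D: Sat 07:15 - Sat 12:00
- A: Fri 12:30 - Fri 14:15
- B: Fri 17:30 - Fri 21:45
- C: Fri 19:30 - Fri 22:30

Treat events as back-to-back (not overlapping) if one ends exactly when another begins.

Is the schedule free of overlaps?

Check each pair: they overlap iff neither finishes before the other starts.
Sorted by start: A, B, C, D, E, F.
B starts after A ends; A is clear from here.
C starts before B ends → B and C overlap.
That's a conflict, so the schedule is not conflict-free.

No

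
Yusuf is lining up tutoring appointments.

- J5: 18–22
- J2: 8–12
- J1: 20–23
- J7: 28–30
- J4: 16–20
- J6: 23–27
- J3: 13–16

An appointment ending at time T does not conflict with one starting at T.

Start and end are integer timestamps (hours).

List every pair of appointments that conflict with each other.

Sorted by start: J2, J3, J4, J5, J1, J6, J7.
J3 starts after J2 ends, so nothing later overlaps J2 either.
J4 starts exactly when J3 ends (back-to-back, no overlap), so nothing later overlaps J3 either.
J5 starts before J4 ends → J4 and J5 overlap.
J1 starts exactly when J4 ends (back-to-back, no overlap), so nothing later overlaps J4 either.
J1 starts before J5 ends → J5 and J1 overlap.
J6 starts after J5 ends, so nothing later overlaps J5 either.
J6 starts exactly when J1 ends (back-to-back, no overlap), so nothing later overlaps J1 either.
J7 starts after J6 ends.

J1 & J5, J4 & J5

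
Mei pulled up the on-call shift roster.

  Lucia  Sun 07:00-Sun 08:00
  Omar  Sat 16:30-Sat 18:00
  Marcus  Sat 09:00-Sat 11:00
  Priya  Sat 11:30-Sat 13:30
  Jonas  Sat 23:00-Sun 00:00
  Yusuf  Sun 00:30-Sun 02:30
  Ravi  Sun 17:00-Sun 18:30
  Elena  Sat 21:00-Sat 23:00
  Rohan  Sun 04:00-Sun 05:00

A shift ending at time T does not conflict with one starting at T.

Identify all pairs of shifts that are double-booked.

Two intervals overlap when each starts before the other ends.
Sorted by start: Marcus, Priya, Omar, Elena, Jonas, Yusuf, Rohan, Lucia, Ravi.
Priya starts after Marcus ends; Marcus is clear from here.
Omar starts after Priya ends; Priya is clear from here.
Elena starts after Omar ends; Omar is clear from here.
Jonas starts exactly when Elena ends (back-to-back, no overlap); Elena is clear from here.
Yusuf starts after Jonas ends; Jonas is clear from here.
Rohan starts after Yusuf ends; Yusuf is clear from here.
Lucia starts after Rohan ends; Rohan is clear from here.
Ravi starts after Lucia ends.

none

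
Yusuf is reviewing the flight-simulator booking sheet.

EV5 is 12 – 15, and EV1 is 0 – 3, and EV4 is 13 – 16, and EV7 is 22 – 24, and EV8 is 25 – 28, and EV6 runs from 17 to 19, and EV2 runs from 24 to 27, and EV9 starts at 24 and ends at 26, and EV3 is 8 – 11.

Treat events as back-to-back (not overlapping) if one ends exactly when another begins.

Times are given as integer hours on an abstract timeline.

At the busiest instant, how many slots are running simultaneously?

3

Sweep the timeline, counting +1 at each start and −1 at each end (ends before starts at a tie):
0 start EV1 → 1
3 end EV1 → 0
8 start EV3 → 1
11 end EV3 → 0
12 start EV5 → 1
13 start EV4 → 2
15 end EV5 → 1
16 end EV4 → 0
17 start EV6 → 1
19 end EV6 → 0
22 start EV7 → 1
24 end EV7 → 0
24 start EV2 → 1
24 start EV9 → 2
25 start EV8 → 3
26 end EV9 → 2
27 end EV2 → 1
28 end EV8 → 0
Peak is 3, at 25 (EV2, EV8, EV9).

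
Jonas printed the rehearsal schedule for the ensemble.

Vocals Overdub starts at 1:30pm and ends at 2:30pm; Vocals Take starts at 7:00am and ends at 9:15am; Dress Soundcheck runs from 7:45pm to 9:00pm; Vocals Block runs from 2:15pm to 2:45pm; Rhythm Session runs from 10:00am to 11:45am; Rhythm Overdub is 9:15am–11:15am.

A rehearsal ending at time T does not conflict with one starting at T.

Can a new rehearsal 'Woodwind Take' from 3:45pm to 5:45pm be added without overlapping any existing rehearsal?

Yes — the slot is free

Vocals Take: ends 9:15am at or before Woodwind Take starts 3:45pm → clear.
Rhythm Overdub: ends 11:15am at or before Woodwind Take starts 3:45pm → clear.
Rhythm Session: ends 11:45am at or before Woodwind Take starts 3:45pm → clear.
Vocals Overdub: ends 2:30pm at or before Woodwind Take starts 3:45pm → clear.
Vocals Block: ends 2:45pm at or before Woodwind Take starts 3:45pm → clear.
Dress Soundcheck: starts 7:45pm at or after Woodwind Take ends 5:45pm → clear.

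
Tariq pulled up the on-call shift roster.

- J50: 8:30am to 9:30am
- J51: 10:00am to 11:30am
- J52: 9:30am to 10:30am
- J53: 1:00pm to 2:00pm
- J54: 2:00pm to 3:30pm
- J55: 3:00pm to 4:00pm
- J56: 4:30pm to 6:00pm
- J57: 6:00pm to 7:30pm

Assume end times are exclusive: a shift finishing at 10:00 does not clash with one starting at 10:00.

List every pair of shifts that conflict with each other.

J51 & J52, J54 & J55

Two intervals overlap when each starts before the other ends.
Sorted by start: J50, J52, J51, J53, J54, J55, J56, J57.
J52 starts exactly when J50 ends (back-to-back, no overlap), so nothing later overlaps J50 either.
J51 starts before J52 ends → J52 and J51 overlap.
J53 starts after J52 ends, so nothing later overlaps J52 either.
J53 starts after J51 ends, so nothing later overlaps J51 either.
J54 starts exactly when J53 ends (back-to-back, no overlap), so nothing later overlaps J53 either.
J55 starts before J54 ends → J54 and J55 overlap.
J56 starts after J54 ends, so nothing later overlaps J54 either.
J56 starts after J55 ends, so nothing later overlaps J55 either.
J57 starts exactly when J56 ends (back-to-back, no overlap).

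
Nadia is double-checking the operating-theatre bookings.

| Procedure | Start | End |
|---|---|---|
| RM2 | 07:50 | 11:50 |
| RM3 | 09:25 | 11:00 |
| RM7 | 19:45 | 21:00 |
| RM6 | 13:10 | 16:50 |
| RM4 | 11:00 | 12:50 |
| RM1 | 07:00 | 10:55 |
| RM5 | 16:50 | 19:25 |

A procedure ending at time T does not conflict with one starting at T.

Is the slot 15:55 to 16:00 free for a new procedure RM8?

RM1: ends 10:55 at or before RM8 starts 15:55 → clear.
RM2: ends 11:50 at or before RM8 starts 15:55 → clear.
RM3: ends 11:00 at or before RM8 starts 15:55 → clear.
RM4: ends 12:50 at or before RM8 starts 15:55 → clear.
RM6: starts 13:10 before RM8 ends 16:00, and ends 16:50 after RM8 starts 15:55 → overlap.
RM5: starts 16:50 at or after RM8 ends 16:00 → clear.
RM7: starts 19:45 at or after RM8 ends 16:00 → clear.
RM8 overlaps RM6.

No — it overlaps RM6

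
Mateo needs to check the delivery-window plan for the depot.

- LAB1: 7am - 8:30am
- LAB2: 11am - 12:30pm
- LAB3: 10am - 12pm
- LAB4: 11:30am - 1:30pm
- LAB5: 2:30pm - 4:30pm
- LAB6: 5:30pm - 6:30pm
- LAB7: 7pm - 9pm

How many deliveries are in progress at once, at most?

Walk through starts and ends in time order (an end at T is processed before a start at T):
7am start LAB1 → 1
8:30am end LAB1 → 0
10am start LAB3 → 1
11am start LAB2 → 2
11:30am start LAB4 → 3
12pm end LAB3 → 2
12:30pm end LAB2 → 1
1:30pm end LAB4 → 0
2:30pm start LAB5 → 1
4:30pm end LAB5 → 0
5:30pm start LAB6 → 1
6:30pm end LAB6 → 0
7pm start LAB7 → 1
9pm end LAB7 → 0
Peak is 3, at 11:30am (LAB2, LAB3, LAB4).

3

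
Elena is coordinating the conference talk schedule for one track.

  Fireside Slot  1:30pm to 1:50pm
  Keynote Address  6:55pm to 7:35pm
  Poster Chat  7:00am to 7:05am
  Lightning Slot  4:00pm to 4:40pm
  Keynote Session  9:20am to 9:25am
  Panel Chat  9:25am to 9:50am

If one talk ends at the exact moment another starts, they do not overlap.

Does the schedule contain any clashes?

No

Sorted by start: Poster Chat, Keynote Session, Panel Chat, Fireside Slot, Lightning Slot, Keynote Address.
Keynote Session starts after Poster Chat ends, so nothing later overlaps Poster Chat either.
Panel Chat starts exactly when Keynote Session ends (back-to-back, no overlap), so nothing later overlaps Keynote Session either.
Fireside Slot starts after Panel Chat ends, so nothing later overlaps Panel Chat either.
Lightning Slot starts after Fireside Slot ends, so nothing later overlaps Fireside Slot either.
Keynote Address starts after Lightning Slot ends.
Every pair is clear; the schedule has no overlaps.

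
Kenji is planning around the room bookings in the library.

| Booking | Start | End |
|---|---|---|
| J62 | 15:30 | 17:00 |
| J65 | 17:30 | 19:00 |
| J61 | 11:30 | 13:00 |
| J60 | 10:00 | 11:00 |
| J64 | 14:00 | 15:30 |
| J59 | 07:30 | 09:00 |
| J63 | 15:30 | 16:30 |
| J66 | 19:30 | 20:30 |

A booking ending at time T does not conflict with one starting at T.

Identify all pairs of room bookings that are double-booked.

Sorted by start: J59, J60, J61, J64, J62, J63, J65, J66.
J60 starts after J59 ends, so nothing later overlaps J59 either.
J61 starts after J60 ends, so nothing later overlaps J60 either.
J64 starts after J61 ends, so nothing later overlaps J61 either.
J62 starts exactly when J64 ends (back-to-back, no overlap), so nothing later overlaps J64 either.
J63 starts before J62 ends → J62 and J63 overlap.
J65 starts after J62 ends, so nothing later overlaps J62 either.
J65 starts after J63 ends, so nothing later overlaps J63 either.
J66 starts after J65 ends.

J62 & J63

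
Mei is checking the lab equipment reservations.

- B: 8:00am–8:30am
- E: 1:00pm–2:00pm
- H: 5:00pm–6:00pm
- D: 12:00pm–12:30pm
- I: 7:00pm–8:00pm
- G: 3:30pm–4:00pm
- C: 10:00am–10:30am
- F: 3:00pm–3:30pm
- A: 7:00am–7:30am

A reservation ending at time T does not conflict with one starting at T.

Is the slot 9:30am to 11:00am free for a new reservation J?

A: ends 7:30am at or before J starts 9:30am → clear.
B: ends 8:30am at or before J starts 9:30am → clear.
C: starts 10:00am before J ends 11:00am, and ends 10:30am after J starts 9:30am → overlap.
D: starts 12:00pm at or after J ends 11:00am → clear.
E: starts 1:00pm at or after J ends 11:00am → clear.
F: starts 3:00pm at or after J ends 11:00am → clear.
G: starts 3:30pm at or after J ends 11:00am → clear.
H: starts 5:00pm at or after J ends 11:00am → clear.
I: starts 7:00pm at or after J ends 11:00am → clear.
J overlaps C.

No — it overlaps C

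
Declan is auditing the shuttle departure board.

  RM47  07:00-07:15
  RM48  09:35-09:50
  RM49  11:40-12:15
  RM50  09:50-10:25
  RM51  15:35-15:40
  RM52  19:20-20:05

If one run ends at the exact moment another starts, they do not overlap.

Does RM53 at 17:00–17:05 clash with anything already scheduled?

No — it doesn't clash with anything

RM47: ends 07:15 at or before RM53 starts 17:00 → clear.
RM48: ends 09:50 at or before RM53 starts 17:00 → clear.
RM50: ends 10:25 at or before RM53 starts 17:00 → clear.
RM49: ends 12:15 at or before RM53 starts 17:00 → clear.
RM51: ends 15:40 at or before RM53 starts 17:00 → clear.
RM52: starts 19:20 at or after RM53 ends 17:05 → clear.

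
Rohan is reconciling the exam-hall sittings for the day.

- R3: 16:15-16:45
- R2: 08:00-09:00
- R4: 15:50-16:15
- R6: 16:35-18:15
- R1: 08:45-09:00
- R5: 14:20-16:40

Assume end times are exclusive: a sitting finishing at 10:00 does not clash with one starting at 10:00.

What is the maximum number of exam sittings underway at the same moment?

3

Sort all start/end points and keep a running count:
08:00 start R2 → 1
08:45 start R1 → 2
09:00 end R1 → 1
09:00 end R2 → 0
14:20 start R5 → 1
15:50 start R4 → 2
16:15 end R4 → 1
16:15 start R3 → 2
16:35 start R6 → 3
16:40 end R5 → 2
16:45 end R3 → 1
18:15 end R6 → 0
Peak is 3, at 16:35 (R3, R5, R6).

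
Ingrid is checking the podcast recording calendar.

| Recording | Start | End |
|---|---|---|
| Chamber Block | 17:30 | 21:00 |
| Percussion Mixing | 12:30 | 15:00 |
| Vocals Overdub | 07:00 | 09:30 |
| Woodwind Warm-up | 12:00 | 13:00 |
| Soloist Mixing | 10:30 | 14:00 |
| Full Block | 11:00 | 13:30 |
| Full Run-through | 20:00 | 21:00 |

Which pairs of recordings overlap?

Two intervals overlap when each starts before the other ends.
Sorted by start: Vocals Overdub, Soloist Mixing, Full Block, Woodwind Warm-up, Percussion Mixing, Chamber Block, Full Run-through.
Soloist Mixing starts after Vocals Overdub ends, so Vocals Overdub has no further overlaps.
Full Block starts before Soloist Mixing ends → Soloist Mixing and Full Block overlap.
Woodwind Warm-up starts before Soloist Mixing ends → Soloist Mixing and Woodwind Warm-up overlap.
Percussion Mixing starts before Soloist Mixing ends → Soloist Mixing and Percussion Mixing overlap.
Chamber Block starts after Soloist Mixing ends, so Soloist Mixing has no further overlaps.
Woodwind Warm-up starts before Full Block ends → Full Block and Woodwind Warm-up overlap.
Percussion Mixing starts before Full Block ends → Full Block and Percussion Mixing overlap.
Chamber Block starts after Full Block ends, so Full Block has no further overlaps.
Percussion Mixing starts before Woodwind Warm-up ends → Woodwind Warm-up and Percussion Mixing overlap.
Chamber Block starts after Woodwind Warm-up ends, so Woodwind Warm-up has no further overlaps.
Chamber Block starts after Percussion Mixing ends, so Percussion Mixing has no further overlaps.
Full Run-through starts before Chamber Block ends → Chamber Block and Full Run-through overlap.

Chamber Block & Full Run-through, Full Block & Percussion Mixing, Full Block & Soloist Mixing, Full Block & Woodwind Warm-up, Percussion Mixing & Soloist Mixing, Percussion Mixing & Woodwind Warm-up, Soloist Mixing & Woodwind Warm-up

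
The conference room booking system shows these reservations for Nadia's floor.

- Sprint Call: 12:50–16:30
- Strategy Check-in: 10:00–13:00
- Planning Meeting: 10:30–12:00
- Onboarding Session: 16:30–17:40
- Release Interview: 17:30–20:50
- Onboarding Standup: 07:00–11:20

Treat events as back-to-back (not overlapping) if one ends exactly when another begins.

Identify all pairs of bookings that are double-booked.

Onboarding Session & Release Interview, Onboarding Standup & Planning Meeting, Onboarding Standup & Strategy Check-in, Planning Meeting & Strategy Check-in, Sprint Call & Strategy Check-in

Sorted by start: Onboarding Standup, Strategy Check-in, Planning Meeting, Sprint Call, Onboarding Session, Release Interview.
Strategy Check-in starts before Onboarding Standup ends → Onboarding Standup and Strategy Check-in overlap.
Planning Meeting starts before Onboarding Standup ends → Onboarding Standup and Planning Meeting overlap.
Sprint Call starts after Onboarding Standup ends, so Onboarding Standup has no further overlaps.
Planning Meeting starts before Strategy Check-in ends → Strategy Check-in and Planning Meeting overlap.
Sprint Call starts before Strategy Check-in ends → Strategy Check-in and Sprint Call overlap.
Onboarding Session starts after Strategy Check-in ends, so Strategy Check-in has no further overlaps.
Sprint Call starts after Planning Meeting ends, so Planning Meeting has no further overlaps.
Onboarding Session starts exactly when Sprint Call ends (back-to-back, no overlap), so Sprint Call has no further overlaps.
Release Interview starts before Onboarding Session ends → Onboarding Session and Release Interview overlap.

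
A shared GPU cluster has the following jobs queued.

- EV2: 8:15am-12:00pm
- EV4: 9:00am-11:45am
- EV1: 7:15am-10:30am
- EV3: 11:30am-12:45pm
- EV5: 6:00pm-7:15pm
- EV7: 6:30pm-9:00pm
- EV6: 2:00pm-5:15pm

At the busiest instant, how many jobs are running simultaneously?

3

Walk through starts and ends in time order (an end at T is processed before a start at T):
7:15am start EV1 → 1
8:15am start EV2 → 2
9:00am start EV4 → 3
10:30am end EV1 → 2
11:30am start EV3 → 3
11:45am end EV4 → 2
12:00pm end EV2 → 1
12:45pm end EV3 → 0
2:00pm start EV6 → 1
5:15pm end EV6 → 0
6:00pm start EV5 → 1
6:30pm start EV7 → 2
7:15pm end EV5 → 1
9:00pm end EV7 → 0
Peak is 3, at 9:00am (EV1, EV2, EV4).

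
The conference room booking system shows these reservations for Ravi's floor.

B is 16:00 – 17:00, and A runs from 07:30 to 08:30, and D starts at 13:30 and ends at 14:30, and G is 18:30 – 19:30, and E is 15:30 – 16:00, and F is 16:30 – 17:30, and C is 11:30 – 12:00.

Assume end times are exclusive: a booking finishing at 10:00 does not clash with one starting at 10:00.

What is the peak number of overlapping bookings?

Sort all start/end points and keep a running count:
07:30 start A → 1
08:30 end A → 0
11:30 start C → 1
12:00 end C → 0
13:30 start D → 1
14:30 end D → 0
15:30 start E → 1
16:00 end E → 0
16:00 start B → 1
16:30 start F → 2
17:00 end B → 1
17:30 end F → 0
18:30 start G → 1
19:30 end G → 0
Peak is 2, at 16:30 (B, F).

2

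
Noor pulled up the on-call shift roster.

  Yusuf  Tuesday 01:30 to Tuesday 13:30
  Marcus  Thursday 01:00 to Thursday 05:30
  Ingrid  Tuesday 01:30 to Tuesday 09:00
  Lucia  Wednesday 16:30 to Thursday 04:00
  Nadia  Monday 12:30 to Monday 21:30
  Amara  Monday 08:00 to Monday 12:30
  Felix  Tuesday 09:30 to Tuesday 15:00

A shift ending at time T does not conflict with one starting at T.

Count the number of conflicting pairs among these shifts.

Two intervals overlap when each starts before the other ends.
Sorted by start: Amara, Nadia, Yusuf, Ingrid, Felix, Lucia, Marcus.
Nadia starts exactly when Amara ends (back-to-back, no overlap) — done with Amara.
Yusuf starts after Nadia ends — done with Nadia.
Ingrid starts before Yusuf ends → Yusuf and Ingrid overlap.
Felix starts before Yusuf ends → Yusuf and Felix overlap.
Lucia starts after Yusuf ends — done with Yusuf.
Felix starts after Ingrid ends — done with Ingrid.
Lucia starts after Felix ends — done with Felix.
Marcus starts before Lucia ends → Lucia and Marcus overlap.
Overlapping pairs: Felix & Yusuf, Ingrid & Yusuf, Lucia & Marcus — 3 in total.

3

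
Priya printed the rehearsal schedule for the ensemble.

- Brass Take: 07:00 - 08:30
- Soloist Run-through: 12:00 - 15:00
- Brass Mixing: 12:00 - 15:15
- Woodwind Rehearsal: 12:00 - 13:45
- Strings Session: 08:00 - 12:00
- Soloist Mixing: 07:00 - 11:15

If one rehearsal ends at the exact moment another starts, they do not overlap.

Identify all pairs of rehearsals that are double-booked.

Check each pair: they overlap iff neither finishes before the other starts.
Sorted by start: Soloist Mixing, Brass Take, Strings Session, Brass Mixing, Soloist Run-through, Woodwind Rehearsal.
Brass Take starts before Soloist Mixing ends → Soloist Mixing and Brass Take overlap.
Strings Session starts before Soloist Mixing ends → Soloist Mixing and Strings Session overlap.
Brass Mixing starts after Soloist Mixing ends; Soloist Mixing is clear from here.
Strings Session starts before Brass Take ends → Brass Take and Strings Session overlap.
Brass Mixing starts after Brass Take ends; Brass Take is clear from here.
Brass Mixing starts exactly when Strings Session ends (back-to-back, no overlap); Strings Session is clear from here.
Soloist Run-through starts before Brass Mixing ends → Brass Mixing and Soloist Run-through overlap.
Woodwind Rehearsal starts before Brass Mixing ends → Brass Mixing and Woodwind Rehearsal overlap.
Woodwind Rehearsal starts before Soloist Run-through ends → Soloist Run-through and Woodwind Rehearsal overlap.

Brass Mixing & Soloist Run-through, Brass Mixing & Woodwind Rehearsal, Brass Take & Soloist Mixing, Brass Take & Strings Session, Soloist Mixing & Strings Session, Soloist Run-through & Woodwind Rehearsal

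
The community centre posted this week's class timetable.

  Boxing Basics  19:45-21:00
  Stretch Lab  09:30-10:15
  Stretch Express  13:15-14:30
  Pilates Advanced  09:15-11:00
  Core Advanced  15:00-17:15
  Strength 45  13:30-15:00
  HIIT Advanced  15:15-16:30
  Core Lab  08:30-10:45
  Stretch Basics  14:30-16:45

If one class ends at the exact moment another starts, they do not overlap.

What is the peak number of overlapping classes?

3

Sweep the timeline, counting +1 at each start and −1 at each end (ends before starts at a tie):
08:30 start Core Lab → 1
09:15 start Pilates Advanced → 2
09:30 start Stretch Lab → 3
10:15 end Stretch Lab → 2
10:45 end Core Lab → 1
11:00 end Pilates Advanced → 0
13:15 start Stretch Express → 1
13:30 start Strength 45 → 2
14:30 end Stretch Express → 1
14:30 start Stretch Basics → 2
15:00 end Strength 45 → 1
15:00 start Core Advanced → 2
15:15 start HIIT Advanced → 3
16:30 end HIIT Advanced → 2
16:45 end Stretch Basics → 1
17:15 end Core Advanced → 0
19:45 start Boxing Basics → 1
21:00 end Boxing Basics → 0
Peak is 3, at 09:30 (Core Lab, Pilates Advanced, Stretch Lab).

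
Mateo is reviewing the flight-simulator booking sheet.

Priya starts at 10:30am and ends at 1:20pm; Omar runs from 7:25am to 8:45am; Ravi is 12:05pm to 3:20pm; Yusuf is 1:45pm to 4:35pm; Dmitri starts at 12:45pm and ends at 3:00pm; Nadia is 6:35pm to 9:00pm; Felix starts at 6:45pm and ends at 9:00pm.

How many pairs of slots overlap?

Sorted by start: Omar, Priya, Ravi, Dmitri, Yusuf, Nadia, Felix.
Priya starts after Omar ends — done with Omar.
Ravi starts before Priya ends → Priya and Ravi overlap.
Dmitri starts before Priya ends → Priya and Dmitri overlap.
Yusuf starts after Priya ends — done with Priya.
Dmitri starts before Ravi ends → Ravi and Dmitri overlap.
Yusuf starts before Ravi ends → Ravi and Yusuf overlap.
Nadia starts after Ravi ends — done with Ravi.
Yusuf starts before Dmitri ends → Dmitri and Yusuf overlap.
Nadia starts after Dmitri ends — done with Dmitri.
Nadia starts after Yusuf ends — done with Yusuf.
Felix starts before Nadia ends → Nadia and Felix overlap.
Overlapping pairs: Dmitri & Priya, Dmitri & Ravi, Dmitri & Yusuf, Felix & Nadia, Priya & Ravi, Ravi & Yusuf — 6 in total.

6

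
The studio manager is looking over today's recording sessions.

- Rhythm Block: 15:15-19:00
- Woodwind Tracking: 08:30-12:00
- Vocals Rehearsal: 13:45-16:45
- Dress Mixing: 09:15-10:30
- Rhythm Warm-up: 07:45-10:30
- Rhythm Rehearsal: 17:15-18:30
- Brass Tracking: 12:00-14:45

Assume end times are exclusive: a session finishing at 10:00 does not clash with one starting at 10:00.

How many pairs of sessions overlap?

Two intervals overlap when each starts before the other ends.
Sorted by start: Rhythm Warm-up, Woodwind Tracking, Dress Mixing, Brass Tracking, Vocals Rehearsal, Rhythm Block, Rhythm Rehearsal.
Woodwind Tracking starts before Rhythm Warm-up ends → Rhythm Warm-up and Woodwind Tracking overlap.
Dress Mixing starts before Rhythm Warm-up ends → Rhythm Warm-up and Dress Mixing overlap.
Brass Tracking starts after Rhythm Warm-up ends — done with Rhythm Warm-up.
Dress Mixing starts before Woodwind Tracking ends → Woodwind Tracking and Dress Mixing overlap.
Brass Tracking starts exactly when Woodwind Tracking ends (back-to-back, no overlap) — done with Woodwind Tracking.
Brass Tracking starts after Dress Mixing ends — done with Dress Mixing.
Vocals Rehearsal starts before Brass Tracking ends → Brass Tracking and Vocals Rehearsal overlap.
Rhythm Block starts after Brass Tracking ends — done with Brass Tracking.
Rhythm Block starts before Vocals Rehearsal ends → Vocals Rehearsal and Rhythm Block overlap.
Rhythm Rehearsal starts after Vocals Rehearsal ends.
Rhythm Rehearsal starts before Rhythm Block ends → Rhythm Block and Rhythm Rehearsal overlap.
Overlapping pairs: Brass Tracking & Vocals Rehearsal, Dress Mixing & Rhythm Warm-up, Dress Mixing & Woodwind Tracking, Rhythm Block & Rhythm Rehearsal, Rhythm Block & Vocals Rehearsal, Rhythm Warm-up & Woodwind Tracking — 6 in total.

6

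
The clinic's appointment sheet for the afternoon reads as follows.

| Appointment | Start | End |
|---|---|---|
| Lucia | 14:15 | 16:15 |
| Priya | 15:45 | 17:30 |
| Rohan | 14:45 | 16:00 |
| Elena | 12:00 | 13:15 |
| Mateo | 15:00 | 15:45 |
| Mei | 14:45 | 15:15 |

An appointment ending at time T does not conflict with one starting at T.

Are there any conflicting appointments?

Two intervals overlap when each starts before the other ends.
Sorted by start: Elena, Lucia, Mei, Rohan, Mateo, Priya.
Lucia starts after Elena ends, so nothing later overlaps Elena either.
Mei starts before Lucia ends → Lucia and Mei overlap.
That's a conflict, so the schedule is not conflict-free.

Yes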